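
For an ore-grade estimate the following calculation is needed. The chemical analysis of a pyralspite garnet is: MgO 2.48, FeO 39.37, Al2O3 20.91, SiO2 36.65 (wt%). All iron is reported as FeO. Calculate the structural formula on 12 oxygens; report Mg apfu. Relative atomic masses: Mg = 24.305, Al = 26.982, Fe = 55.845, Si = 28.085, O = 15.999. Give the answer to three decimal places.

2.48 wt% MgO ÷ 40.304 g/mol = 0.06153 mol, giving 0.06153 Mg and 0.06153 O.
39.37 wt% FeO ÷ 71.844 g/mol = 0.54799 mol, giving 0.54799 Fe and 0.54799 O.
20.91 wt% Al2O3 ÷ 101.961 g/mol = 0.20508 mol, giving 0.41016 Al and 0.61524 O.
36.65 wt% SiO2 ÷ 60.083 g/mol = 0.60999 mol, giving 0.60999 Si and 1.21998 O.
Oxygen sums to 2.44474; scaling by 12/2.44474 = 4.90850 puts the formula on 12 O.
Mg: 0.06153 × 4.90850 = 0.302 atoms per formula unit.

0.302 Mg apfu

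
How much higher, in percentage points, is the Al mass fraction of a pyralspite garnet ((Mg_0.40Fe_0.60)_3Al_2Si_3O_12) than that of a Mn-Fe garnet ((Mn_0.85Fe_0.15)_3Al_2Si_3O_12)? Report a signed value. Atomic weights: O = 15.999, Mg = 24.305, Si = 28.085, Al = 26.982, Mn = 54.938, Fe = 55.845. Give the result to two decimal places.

0.84 percentage points

M((Mg_0.40Fe_0.60)_3Al_2Si_3O_12) = 459.894 g/mol, so wt% Al = 53.964/459.894 × 100 = 11.73%.
M((Mn_0.85Fe_0.15)_3Al_2Si_3O_12) = 495.429 g/mol, so wt% Al = 53.964/495.429 × 100 = 10.89%.
11.73 − 10.89 = 0.84 pp.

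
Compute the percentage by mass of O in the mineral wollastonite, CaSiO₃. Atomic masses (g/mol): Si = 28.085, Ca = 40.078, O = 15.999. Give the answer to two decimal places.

41.32 wt%

Molar mass of CaSiO₃: 1×40.078 + 1×28.085 + 3×15.999 = 116.160 g/mol.
Mass of O per formula unit: 3 × 15.999 = 47.997 g.
Weight fraction O = 47.997 / 116.160 = 0.4132.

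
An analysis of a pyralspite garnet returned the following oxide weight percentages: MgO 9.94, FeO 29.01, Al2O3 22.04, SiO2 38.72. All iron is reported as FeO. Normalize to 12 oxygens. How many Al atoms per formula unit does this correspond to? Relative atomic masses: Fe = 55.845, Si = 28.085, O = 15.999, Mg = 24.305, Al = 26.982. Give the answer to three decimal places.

2.005 Al apfu

MgO (M=40.304): mol = 0.24663; Mg = 0.24663, O = 0.24663.
FeO (M=71.844): mol = 0.40379; Fe = 0.40379, O = 0.40379.
Al2O3 (M=101.961): mol = 0.21616; Al = 0.43232, O = 0.64848.
SiO2 (M=60.083): mol = 0.64444; Si = 0.64444, O = 1.28888.
ΣO = 2.58778; factor = 12/ΣO = 4.63718.
Al apfu = 0.43232 × 4.63718 = 2.005.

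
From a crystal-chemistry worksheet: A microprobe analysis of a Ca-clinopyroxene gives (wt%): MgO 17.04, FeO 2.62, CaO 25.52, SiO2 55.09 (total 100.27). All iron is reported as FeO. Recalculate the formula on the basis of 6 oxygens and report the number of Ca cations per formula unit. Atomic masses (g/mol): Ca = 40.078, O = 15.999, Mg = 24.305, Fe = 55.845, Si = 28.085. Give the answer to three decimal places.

MgO: 17.04/40.304 = 0.42279 mol → 0.42279 mol Mg, 0.42279 mol O.
FeO: 2.62/71.844 = 0.03647 mol → 0.03647 mol Fe, 0.03647 mol O.
CaO: 25.52/56.077 = 0.45509 mol → 0.45509 mol Ca, 0.45509 mol O.
SiO2: 55.09/60.083 = 0.91690 mol → 0.91690 mol Si, 1.83380 mol O.
Total oxygen = 2.74815 mol. Normalization factor = 6/2.74815 = 2.18329.
Ca per 6 O = 0.45509 × 2.18329 = 0.994.

0.994 Ca apfu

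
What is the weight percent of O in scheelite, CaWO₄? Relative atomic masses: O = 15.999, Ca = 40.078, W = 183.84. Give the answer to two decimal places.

Formula mass = 1·40.078 + 1·183.84 + 4·15.999 = 287.914 g/mol, of which 63.996 g is O.
So O makes up 63.996/287.914 = 0.2223 of the mass, i.e. 22.23%.

22.23 wt%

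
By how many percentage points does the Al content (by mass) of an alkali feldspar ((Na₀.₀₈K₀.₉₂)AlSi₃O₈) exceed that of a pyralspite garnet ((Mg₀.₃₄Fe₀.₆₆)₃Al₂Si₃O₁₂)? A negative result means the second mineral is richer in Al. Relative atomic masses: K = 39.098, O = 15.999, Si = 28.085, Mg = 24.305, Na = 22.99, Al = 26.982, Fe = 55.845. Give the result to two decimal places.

First mineral: 26.982 g Al in 277.038 g formula = 9.74 wt% Al.
Second mineral: 53.964 g Al in 465.571 g formula = 11.59 wt% Al.
9.74% − 11.59% gives a difference of -1.85 percentage points.

-1.85 percentage points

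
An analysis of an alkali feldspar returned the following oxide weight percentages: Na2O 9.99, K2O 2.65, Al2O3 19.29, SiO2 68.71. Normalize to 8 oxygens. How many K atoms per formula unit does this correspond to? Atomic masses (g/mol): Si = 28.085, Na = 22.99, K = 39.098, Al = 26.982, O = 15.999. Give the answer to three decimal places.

9.99 wt% Na2O ÷ 61.979 g/mol = 0.16118 mol, giving 0.32236 Na and 0.16118 O.
2.65 wt% K2O ÷ 94.195 g/mol = 0.02813 mol, giving 0.05626 K and 0.02813 O.
19.29 wt% Al2O3 ÷ 101.961 g/mol = 0.18919 mol, giving 0.37838 Al and 0.56757 O.
68.71 wt% SiO2 ÷ 60.083 g/mol = 1.14358 mol, giving 1.14358 Si and 2.28716 O.
Oxygen sums to 3.04404; scaling by 8/3.04404 = 2.62809 puts the formula on 8 O.
K: 0.05626 × 2.62809 = 0.148 atoms per formula unit.

0.148 K apfu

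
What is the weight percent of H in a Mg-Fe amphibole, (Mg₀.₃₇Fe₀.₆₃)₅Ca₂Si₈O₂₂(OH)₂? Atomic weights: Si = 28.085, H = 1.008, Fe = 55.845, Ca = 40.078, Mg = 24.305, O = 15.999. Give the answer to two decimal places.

0.22 mass %

Formula mass = 1.85×24.305 + 3.15×55.845 + 2×40.078 + 8×28.085 + 24×15.999 + 2×1.008 = 911.704 g/mol, of which 2.016 g is H.
So H makes up 2.016/911.704 = 0.0022 of the mass, i.e. 0.22%.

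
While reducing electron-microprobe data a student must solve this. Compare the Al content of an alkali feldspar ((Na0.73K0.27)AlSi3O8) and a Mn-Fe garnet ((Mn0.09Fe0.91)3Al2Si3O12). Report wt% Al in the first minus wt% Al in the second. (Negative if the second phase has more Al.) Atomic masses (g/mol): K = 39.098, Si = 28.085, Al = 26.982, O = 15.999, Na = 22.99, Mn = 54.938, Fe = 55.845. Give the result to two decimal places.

M((Na0.73K0.27)AlSi3O8) = 266.568 g/mol, so wt% Al = 26.982/266.568 × 100 = 10.12%.
M((Mn0.09Fe0.91)3Al2Si3O12) = 497.497 g/mol, so wt% Al = 53.964/497.497 × 100 = 10.85%.
10.12 − 10.85 = -0.73 pp.

-0.73 percentage points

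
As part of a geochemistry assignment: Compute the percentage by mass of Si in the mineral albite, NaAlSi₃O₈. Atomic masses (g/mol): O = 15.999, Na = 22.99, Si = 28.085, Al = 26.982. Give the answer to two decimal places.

Molar mass of NaAlSi₃O₈: 1*22.99 + 1*26.982 + 3*28.085 + 8*15.999 = 262.219 g/mol.
Mass of Si per formula unit: 3 × 28.085 = 84.255 g.
Weight fraction Si = 84.255 / 262.219 = 0.3213.

32.13 weight percent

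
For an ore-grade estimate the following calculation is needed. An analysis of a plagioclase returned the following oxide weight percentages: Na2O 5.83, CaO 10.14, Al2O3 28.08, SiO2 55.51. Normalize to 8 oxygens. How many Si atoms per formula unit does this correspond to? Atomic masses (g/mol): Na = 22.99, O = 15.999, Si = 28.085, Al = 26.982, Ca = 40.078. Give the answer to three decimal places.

2.506 Si apfu

5.83 wt% Na2O ÷ 61.979 g/mol = 0.09406 mol, giving 0.18812 Na and 0.09406 O.
10.14 wt% CaO ÷ 56.077 g/mol = 0.18082 mol, giving 0.18082 Ca and 0.18082 O.
28.08 wt% Al2O3 ÷ 101.961 g/mol = 0.27540 mol, giving 0.55080 Al and 0.82620 O.
55.51 wt% SiO2 ÷ 60.083 g/mol = 0.92389 mol, giving 0.92389 Si and 1.84778 O.
Oxygen sums to 2.94886; scaling by 8/2.94886 = 2.71291 puts the formula on 8 O.
Si: 0.92389 × 2.71291 = 2.506 atoms per formula unit.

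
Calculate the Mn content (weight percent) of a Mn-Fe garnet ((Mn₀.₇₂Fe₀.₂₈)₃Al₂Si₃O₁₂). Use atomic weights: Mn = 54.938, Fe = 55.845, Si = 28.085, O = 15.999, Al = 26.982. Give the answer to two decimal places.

23.94 weight percent

Formula mass = 2.16*54.938 + 0.84*55.845 + 2*26.982 + 3*28.085 + 12*15.999 = 495.783 g/mol, of which 118.666 g is Mn.
So Mn makes up 118.666/495.783 = 0.2394 of the mass, i.e. 23.94%.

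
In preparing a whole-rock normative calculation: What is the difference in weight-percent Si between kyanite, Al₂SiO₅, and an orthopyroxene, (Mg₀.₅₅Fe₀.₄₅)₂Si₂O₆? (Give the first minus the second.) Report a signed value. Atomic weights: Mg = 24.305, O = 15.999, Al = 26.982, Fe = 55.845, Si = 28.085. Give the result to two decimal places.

-7.18 percentage points

Si in Al₂SiO₅: molar mass 162.044 g/mol; 1×28.085 = 28.085 g → 17.33 wt%.
Si in (Mg₀.₅₅Fe₀.₄₅)₂Si₂O₆: molar mass 229.160 g/mol; 2×28.085 = 56.170 g → 24.51 wt%.
Difference = 17.33 − 24.51 = -7.18 percentage points.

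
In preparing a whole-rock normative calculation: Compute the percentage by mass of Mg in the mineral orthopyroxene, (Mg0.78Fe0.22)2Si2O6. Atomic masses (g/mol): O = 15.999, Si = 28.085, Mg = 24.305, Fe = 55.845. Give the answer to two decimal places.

M((Mg0.78Fe0.22)2Si2O6) = 214.652 g/mol.
Mg contributes 1.56 × 24.305 = 37.916 g per mole.
37.916/214.652 = 0.1766 → 17.66%.

17.66 wt%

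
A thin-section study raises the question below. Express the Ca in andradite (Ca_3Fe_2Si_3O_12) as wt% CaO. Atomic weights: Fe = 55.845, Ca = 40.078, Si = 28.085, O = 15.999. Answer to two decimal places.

M(Ca_3Fe_2Si_3O_12) = 508.167 g/mol; M(CaO) = 56.077 g/mol.
Moles CaO per formula unit = 3 Ca ÷ 1 = 3.0000.
CaO fraction = (3.0000 × 56.077) / 508.167 = 168.231/508.167 = 0.3311.

33.11 wt%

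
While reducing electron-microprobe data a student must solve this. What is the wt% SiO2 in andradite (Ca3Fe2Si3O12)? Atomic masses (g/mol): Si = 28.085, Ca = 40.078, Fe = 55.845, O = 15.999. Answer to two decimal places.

35.47 wt%

Formula mass = 508.167 g/mol.
3 Si → 3.0000 mol SiO2 per formula unit; M(SiO2) = 60.083, so SiO2 mass = 180.249 g.
180.249/508.167 × 100 = 35.47 wt%.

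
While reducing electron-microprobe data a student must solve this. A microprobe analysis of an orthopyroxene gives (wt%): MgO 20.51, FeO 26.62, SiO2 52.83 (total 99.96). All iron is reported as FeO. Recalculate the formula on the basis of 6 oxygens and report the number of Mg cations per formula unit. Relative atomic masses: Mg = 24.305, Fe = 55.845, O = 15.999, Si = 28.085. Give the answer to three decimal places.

1.157 Mg apfu

20.51 wt% MgO ÷ 40.304 g/mol = 0.50888 mol, giving 0.50888 Mg and 0.50888 O.
26.62 wt% FeO ÷ 71.844 g/mol = 0.37053 mol, giving 0.37053 Fe and 0.37053 O.
52.83 wt% SiO2 ÷ 60.083 g/mol = 0.87928 mol, giving 0.87928 Si and 1.75856 O.
Oxygen sums to 2.63797; scaling by 6/2.63797 = 2.27448 puts the formula on 6 O.
Mg: 0.50888 × 2.27448 = 1.157 atoms per formula unit.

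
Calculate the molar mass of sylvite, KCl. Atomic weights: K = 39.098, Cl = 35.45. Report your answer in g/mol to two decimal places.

K: 1 × 39.098 = 39.0980
Cl: 1 × 35.45 = 35.4500
Summing the contributions gives the formula mass.

74.55 g/mol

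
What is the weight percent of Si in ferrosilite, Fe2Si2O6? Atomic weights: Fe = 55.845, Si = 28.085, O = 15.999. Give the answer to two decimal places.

21.29 mass %

Formula mass = 2·55.845 + 2·28.085 + 6·15.999 = 263.854 g/mol, of which 56.170 g is Si.
So Si makes up 56.170/263.854 = 0.2129 of the mass, i.e. 21.29%.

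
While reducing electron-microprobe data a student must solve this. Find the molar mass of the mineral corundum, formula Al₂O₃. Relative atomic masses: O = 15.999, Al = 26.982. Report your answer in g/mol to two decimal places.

101.96 g/mol

The formula mass is the sum 2·26.982 + 3·15.999.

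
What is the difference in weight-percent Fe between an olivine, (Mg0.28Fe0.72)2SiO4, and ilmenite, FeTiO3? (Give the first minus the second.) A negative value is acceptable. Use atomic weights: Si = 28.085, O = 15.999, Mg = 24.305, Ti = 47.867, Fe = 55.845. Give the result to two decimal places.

6.40 percentage points

M((Mg0.28Fe0.72)2SiO4) = 186.109 g/mol, so wt% Fe = 80.417/186.109 × 100 = 43.21%.
M(FeTiO3) = 151.709 g/mol, so wt% Fe = 55.845/151.709 × 100 = 36.81%.
43.21 − 36.81 = 6.40 pp.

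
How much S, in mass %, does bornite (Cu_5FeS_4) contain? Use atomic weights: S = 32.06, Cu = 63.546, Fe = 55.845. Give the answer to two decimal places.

25.56 mass %

Molar mass of Cu_5FeS_4: 5×63.546 + 1×55.845 + 4×32.06 = 501.815 g/mol.
Mass of S per formula unit: 4 × 32.06 = 128.240 g.
Weight fraction S = 128.240 / 501.815 = 0.2556.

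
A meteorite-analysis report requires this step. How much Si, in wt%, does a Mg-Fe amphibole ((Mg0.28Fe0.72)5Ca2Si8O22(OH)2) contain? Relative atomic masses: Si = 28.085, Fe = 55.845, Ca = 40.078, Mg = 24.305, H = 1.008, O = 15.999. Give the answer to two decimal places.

Molar mass of (Mg0.28Fe0.72)5Ca2Si8O22(OH)2: 1.40×24.305 + 3.60×55.845 + 2×40.078 + 8×28.085 + 24×15.999 + 2×1.008 = 925.897 g/mol.
Mass of Si per formula unit: 8 × 28.085 = 224.680 g.
Weight fraction Si = 224.680 / 925.897 = 0.2427.

24.27 wt%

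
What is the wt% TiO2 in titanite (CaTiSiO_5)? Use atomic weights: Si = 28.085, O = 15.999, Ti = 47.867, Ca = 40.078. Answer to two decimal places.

Formula mass = 196.025 g/mol.
1 Ti → 1.0000 mol TiO2 per formula unit; M(TiO2) = 79.865, so TiO2 mass = 79.865 g.
79.865/196.025 × 100 = 40.74 wt%.

40.74 wt%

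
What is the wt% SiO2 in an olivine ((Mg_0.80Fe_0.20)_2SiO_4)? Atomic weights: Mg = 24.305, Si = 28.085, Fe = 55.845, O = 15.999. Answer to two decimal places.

Molar mass of (Mg_0.80Fe_0.20)_2SiO_4 = 1.60·24.305 + 0.40·55.845 + 1·28.085 + 4·15.999 = 153.307 g/mol.
Each formula unit contains 1 Si, equivalent to 1/1 = 1.0000 mol SiO2.
M(SiO2) = 1×28.085 + 2×15.999 = 60.083 g/mol.
Mass of SiO2 per formula unit = 1.0000 × 60.083 = 60.083 g.
SiO2 wt% = 60.083 / 153.307 × 100 = 39.19%.

39.19 wt%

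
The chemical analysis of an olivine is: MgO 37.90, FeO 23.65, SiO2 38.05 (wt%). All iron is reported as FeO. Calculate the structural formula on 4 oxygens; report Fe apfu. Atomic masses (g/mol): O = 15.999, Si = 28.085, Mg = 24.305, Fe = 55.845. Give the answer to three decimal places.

MgO: 37.90/40.304 = 0.94035 mol → 0.94035 mol Mg, 0.94035 mol O.
FeO: 23.65/71.844 = 0.32919 mol → 0.32919 mol Fe, 0.32919 mol O.
SiO2: 38.05/60.083 = 0.63329 mol → 0.63329 mol Si, 1.26658 mol O.
Total oxygen = 2.53612 mol. Normalization factor = 4/2.53612 = 1.57721.
Fe per 4 O = 0.32919 × 1.57721 = 0.519.

0.519 Fe apfu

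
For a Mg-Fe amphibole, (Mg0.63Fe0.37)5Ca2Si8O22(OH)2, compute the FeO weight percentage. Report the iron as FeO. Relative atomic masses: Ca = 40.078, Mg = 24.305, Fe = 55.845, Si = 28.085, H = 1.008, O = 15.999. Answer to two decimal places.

15.26 wt%

Molar mass of (Mg0.63Fe0.37)5Ca2Si8O22(OH)2 = 3.15·24.305 + 1.85·55.845 + 2·40.078 + 8·28.085 + 24·15.999 + 2·1.008 = 870.702 g/mol.
Each formula unit contains 1.85 Fe, equivalent to 1.85/1 = 1.8500 mol FeO.
M(FeO) = 1×55.845 + 1×15.999 = 71.844 g/mol.
Mass of FeO per formula unit = 1.8500 × 71.844 = 132.911 g.
FeO wt% = 132.911 / 870.702 × 100 = 15.26%.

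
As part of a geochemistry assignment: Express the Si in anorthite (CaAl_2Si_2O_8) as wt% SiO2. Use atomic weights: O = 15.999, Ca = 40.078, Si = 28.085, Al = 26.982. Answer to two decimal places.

43.19 wt%

M(CaAl_2Si_2O_8) = 278.204 g/mol; M(SiO2) = 60.083 g/mol.
Moles SiO2 per formula unit = 2 Si ÷ 1 = 2.0000.
SiO2 fraction = (2.0000 × 60.083) / 278.204 = 120.166/278.204 = 0.4319.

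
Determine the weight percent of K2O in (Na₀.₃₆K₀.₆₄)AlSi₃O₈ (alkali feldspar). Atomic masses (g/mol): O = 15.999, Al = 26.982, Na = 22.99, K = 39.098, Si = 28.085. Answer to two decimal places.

Molar mass of (Na₀.₃₆K₀.₆₄)AlSi₃O₈ = 0.36·22.99 + 0.64·39.098 + 1·26.982 + 3·28.085 + 8·15.999 = 272.528 g/mol.
Each formula unit contains 0.64 K, equivalent to 0.64/2 = 0.3200 mol K2O.
M(K2O) = 2×39.098 + 1×15.999 = 94.195 g/mol.
Mass of K2O per formula unit = 0.3200 × 94.195 = 30.142 g.
K2O wt% = 30.142 / 272.528 × 100 = 11.06%.

11.06 wt%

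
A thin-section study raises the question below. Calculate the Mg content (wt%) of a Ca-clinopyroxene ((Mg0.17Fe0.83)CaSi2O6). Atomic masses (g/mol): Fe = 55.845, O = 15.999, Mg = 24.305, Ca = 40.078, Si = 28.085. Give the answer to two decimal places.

Molar mass of (Mg0.17Fe0.83)CaSi2O6: 0.17·24.305 + 0.83·55.845 + 1·40.078 + 2·28.085 + 6·15.999 = 242.725 g/mol.
Mass of Mg per formula unit: 0.17 × 24.305 = 4.132 g.
Weight fraction Mg = 4.132 / 242.725 = 0.0170.

1.70 wt%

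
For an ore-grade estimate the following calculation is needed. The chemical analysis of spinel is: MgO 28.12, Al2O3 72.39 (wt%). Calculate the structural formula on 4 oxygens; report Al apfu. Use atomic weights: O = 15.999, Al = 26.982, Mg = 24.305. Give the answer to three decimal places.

2.009 Al apfu

MgO: 28.12/40.304 = 0.69770 mol → 0.69770 mol Mg, 0.69770 mol O.
Al2O3: 72.39/101.961 = 0.70998 mol → 1.41996 mol Al, 2.12994 mol O.
Total oxygen = 2.82764 mol. Normalization factor = 4/2.82764 = 1.41461.
Al per 4 O = 1.41996 × 1.41461 = 2.009.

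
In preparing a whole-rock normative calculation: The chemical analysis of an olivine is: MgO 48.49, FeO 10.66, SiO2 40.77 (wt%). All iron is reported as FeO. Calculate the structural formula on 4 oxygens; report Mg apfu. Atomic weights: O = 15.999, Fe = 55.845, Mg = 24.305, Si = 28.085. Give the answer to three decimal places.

1.777 Mg apfu

MgO (M=40.304): mol = 1.20311; Mg = 1.20311, O = 1.20311.
FeO (M=71.844): mol = 0.14838; Fe = 0.14838, O = 0.14838.
SiO2 (M=60.083): mol = 0.67856; Si = 0.67856, O = 1.35712.
ΣO = 2.70861; factor = 4/ΣO = 1.47677.
Mg apfu = 1.20311 × 1.47677 = 1.777.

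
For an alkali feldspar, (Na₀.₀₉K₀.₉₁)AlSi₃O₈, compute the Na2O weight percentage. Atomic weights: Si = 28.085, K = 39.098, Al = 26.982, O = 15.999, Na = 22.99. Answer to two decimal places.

Formula mass = 276.877 g/mol.
0.09 Na → 0.0450 mol Na2O per formula unit; M(Na2O) = 61.979, so Na2O mass = 2.789 g.
2.789/276.877 × 100 = 1.01 wt%.

1.01 wt%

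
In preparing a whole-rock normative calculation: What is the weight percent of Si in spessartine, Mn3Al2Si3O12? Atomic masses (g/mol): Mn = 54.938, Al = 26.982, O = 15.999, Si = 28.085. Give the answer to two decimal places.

17.02 wt%

Molar mass of Mn3Al2Si3O12: 3·54.938 + 2·26.982 + 3·28.085 + 12·15.999 = 495.021 g/mol.
Mass of Si per formula unit: 3 × 28.085 = 84.255 g.
Weight fraction Si = 84.255 / 495.021 = 0.1702.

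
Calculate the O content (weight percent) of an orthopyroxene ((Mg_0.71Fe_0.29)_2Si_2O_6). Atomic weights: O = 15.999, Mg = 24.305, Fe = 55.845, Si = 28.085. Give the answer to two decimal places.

M((Mg_0.71Fe_0.29)_2Si_2O_6) = 219.067 g/mol.
O contributes 6 × 15.999 = 95.994 g per mole.
95.994/219.067 = 0.4382 → 43.82%.

43.82 weight percent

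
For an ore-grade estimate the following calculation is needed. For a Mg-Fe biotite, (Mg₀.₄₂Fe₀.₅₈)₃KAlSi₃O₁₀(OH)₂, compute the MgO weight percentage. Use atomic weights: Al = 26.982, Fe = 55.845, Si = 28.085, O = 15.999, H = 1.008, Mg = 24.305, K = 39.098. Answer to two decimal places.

10.76 wt%

M((Mg₀.₄₂Fe₀.₅₈)₃KAlSi₃O₁₀(OH)₂) = 472.134 g/mol; M(MgO) = 40.304 g/mol.
Moles MgO per formula unit = 1.26 Mg ÷ 1 = 1.2600.
MgO fraction = (1.2600 × 40.304) / 472.134 = 50.783/472.134 = 0.1076.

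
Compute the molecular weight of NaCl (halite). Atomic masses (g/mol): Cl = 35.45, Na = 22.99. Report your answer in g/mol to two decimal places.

The formula mass is the sum 1×22.99 + 1×35.45.

58.44 g/mol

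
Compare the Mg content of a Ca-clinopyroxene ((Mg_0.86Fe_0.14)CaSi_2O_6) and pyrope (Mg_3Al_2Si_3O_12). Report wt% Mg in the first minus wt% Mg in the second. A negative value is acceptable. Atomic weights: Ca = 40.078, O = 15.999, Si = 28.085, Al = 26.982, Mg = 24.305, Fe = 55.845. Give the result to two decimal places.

-8.63 percentage points

M((Mg_0.86Fe_0.14)CaSi_2O_6) = 220.963 g/mol, so wt% Mg = 20.902/220.963 × 100 = 9.46%.
M(Mg_3Al_2Si_3O_12) = 403.122 g/mol, so wt% Mg = 72.915/403.122 × 100 = 18.09%.
9.46 − 18.09 = -8.63 pp.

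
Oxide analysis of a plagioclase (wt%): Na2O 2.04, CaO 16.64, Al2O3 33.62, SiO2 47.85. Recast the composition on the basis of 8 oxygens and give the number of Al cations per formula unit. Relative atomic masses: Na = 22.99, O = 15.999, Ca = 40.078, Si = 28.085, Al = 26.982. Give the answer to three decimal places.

1.812 Al apfu

Na2O (M=61.979): mol = 0.03291; Na = 0.06582, O = 0.03291.
CaO (M=56.077): mol = 0.29673; Ca = 0.29673, O = 0.29673.
Al2O3 (M=101.961): mol = 0.32973; Al = 0.65946, O = 0.98919.
SiO2 (M=60.083): mol = 0.79640; Si = 0.79640, O = 1.59280.
ΣO = 2.91163; factor = 8/ΣO = 2.74760.
Al apfu = 0.65946 × 2.74760 = 1.812.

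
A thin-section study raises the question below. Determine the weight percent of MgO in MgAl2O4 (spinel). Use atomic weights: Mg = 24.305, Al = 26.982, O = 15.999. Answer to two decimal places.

Molar mass of MgAl2O4 = 1×24.305 + 2×26.982 + 4×15.999 = 142.265 g/mol.
Each formula unit contains 1 Mg, equivalent to 1/1 = 1.0000 mol MgO.
M(MgO) = 1×24.305 + 1×15.999 = 40.304 g/mol.
Mass of MgO per formula unit = 1.0000 × 40.304 = 40.304 g.
MgO wt% = 40.304 / 142.265 × 100 = 28.33%.

28.33 wt%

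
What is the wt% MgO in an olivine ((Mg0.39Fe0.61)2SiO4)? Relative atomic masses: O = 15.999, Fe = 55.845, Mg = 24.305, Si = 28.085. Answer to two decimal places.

M((Mg0.39Fe0.61)2SiO4) = 179.170 g/mol; M(MgO) = 40.304 g/mol.
Moles MgO per formula unit = 0.78 Mg ÷ 1 = 0.7800.
MgO fraction = (0.7800 × 40.304) / 179.170 = 31.437/179.170 = 0.1755.

17.55 wt%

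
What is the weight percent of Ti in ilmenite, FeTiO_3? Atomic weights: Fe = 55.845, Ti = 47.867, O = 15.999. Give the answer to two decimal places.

31.55 wt%

M(FeTiO_3) = 151.709 g/mol.
Ti contributes 1 × 47.867 = 47.867 g per mole.
47.867/151.709 = 0.3155 → 31.55%.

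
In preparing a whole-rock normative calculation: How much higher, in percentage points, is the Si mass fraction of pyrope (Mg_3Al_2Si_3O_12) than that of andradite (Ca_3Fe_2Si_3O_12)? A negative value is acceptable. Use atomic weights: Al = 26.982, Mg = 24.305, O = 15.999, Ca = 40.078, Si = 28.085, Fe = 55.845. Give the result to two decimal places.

4.32 percentage points

First mineral: 84.255 g Si in 403.122 g formula = 20.90 wt% Si.
Second mineral: 84.255 g Si in 508.167 g formula = 16.58 wt% Si.
20.90% − 16.58% gives a difference of 4.32 percentage points.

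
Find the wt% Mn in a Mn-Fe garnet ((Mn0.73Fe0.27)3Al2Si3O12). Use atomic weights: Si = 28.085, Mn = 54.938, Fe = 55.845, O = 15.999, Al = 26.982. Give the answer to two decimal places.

24.27 mass %

M((Mn0.73Fe0.27)3Al2Si3O12) = 495.756 g/mol.
Mn contributes 2.19 × 54.938 = 120.314 g per mole.
120.314/495.756 = 0.2427 → 24.27%.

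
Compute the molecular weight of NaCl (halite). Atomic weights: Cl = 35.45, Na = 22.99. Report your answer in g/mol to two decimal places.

M = 1·22.99 + 1·35.45

58.44 g/mol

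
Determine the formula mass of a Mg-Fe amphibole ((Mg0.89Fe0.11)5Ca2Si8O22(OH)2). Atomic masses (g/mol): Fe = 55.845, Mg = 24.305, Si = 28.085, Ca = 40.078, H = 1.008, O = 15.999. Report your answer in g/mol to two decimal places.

829.70 g/mol

The formula mass is the sum 4.45*24.305 + 0.55*55.845 + 2*40.078 + 8*28.085 + 24*15.999 + 2*1.008.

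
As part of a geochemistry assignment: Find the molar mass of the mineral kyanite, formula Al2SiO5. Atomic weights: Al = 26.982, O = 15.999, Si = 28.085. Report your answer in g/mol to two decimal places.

162.04 g/mol

M = 2(26.982) + 1(28.085) + 5(15.999)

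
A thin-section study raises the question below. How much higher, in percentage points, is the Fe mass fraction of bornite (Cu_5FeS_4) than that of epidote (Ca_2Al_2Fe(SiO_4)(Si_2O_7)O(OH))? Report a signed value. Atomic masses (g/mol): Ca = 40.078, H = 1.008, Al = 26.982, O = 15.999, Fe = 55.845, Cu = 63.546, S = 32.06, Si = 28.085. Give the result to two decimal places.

-0.43 percentage points

M(Cu_5FeS_4) = 501.815 g/mol, so wt% Fe = 55.845/501.815 × 100 = 11.13%.
M(Ca_2Al_2Fe(SiO_4)(Si_2O_7)O(OH)) = 483.215 g/mol, so wt% Fe = 55.845/483.215 × 100 = 11.56%.
11.13 − 11.56 = -0.43 pp.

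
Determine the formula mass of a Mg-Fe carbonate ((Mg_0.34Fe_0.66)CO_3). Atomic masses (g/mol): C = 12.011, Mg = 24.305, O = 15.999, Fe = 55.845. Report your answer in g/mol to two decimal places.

M = 0.34*24.305 + 0.66*55.845 + 1*12.011 + 3*15.999

105.13 g/mol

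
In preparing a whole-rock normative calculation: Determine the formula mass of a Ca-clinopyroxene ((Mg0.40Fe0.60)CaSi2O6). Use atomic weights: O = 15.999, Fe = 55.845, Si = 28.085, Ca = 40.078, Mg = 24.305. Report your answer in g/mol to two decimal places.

235.47 g/mol

M = 0.40·24.305 + 0.60·55.845 + 1·40.078 + 2·28.085 + 6·15.999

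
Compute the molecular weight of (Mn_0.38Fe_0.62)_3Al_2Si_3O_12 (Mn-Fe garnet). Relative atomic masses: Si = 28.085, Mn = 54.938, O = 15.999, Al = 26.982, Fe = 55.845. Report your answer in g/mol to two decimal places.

M = 1.14*54.938 + 1.86*55.845 + 2*26.982 + 3*28.085 + 12*15.999

496.71 g/mol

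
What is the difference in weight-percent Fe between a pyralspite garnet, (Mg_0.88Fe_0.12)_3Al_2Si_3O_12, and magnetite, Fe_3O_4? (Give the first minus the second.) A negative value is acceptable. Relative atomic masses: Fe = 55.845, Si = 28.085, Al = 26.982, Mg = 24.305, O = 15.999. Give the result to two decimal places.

Fe in (Mg_0.88Fe_0.12)_3Al_2Si_3O_12: molar mass 414.476 g/mol; 0.36×55.845 = 20.104 g → 4.85 wt%.
Fe in Fe_3O_4: molar mass 231.531 g/mol; 3×55.845 = 167.535 g → 72.36 wt%.
Difference = 4.85 − 72.36 = -67.51 percentage points.

-67.51 percentage points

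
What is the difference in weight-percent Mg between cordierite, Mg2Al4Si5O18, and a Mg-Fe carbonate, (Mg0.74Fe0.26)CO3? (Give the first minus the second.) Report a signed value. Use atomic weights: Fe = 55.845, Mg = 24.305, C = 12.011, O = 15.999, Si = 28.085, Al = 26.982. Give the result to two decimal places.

-11.13 percentage points

M(Mg2Al4Si5O18) = 584.945 g/mol, so wt% Mg = 48.610/584.945 × 100 = 8.31%.
M((Mg0.74Fe0.26)CO3) = 92.513 g/mol, so wt% Mg = 17.986/92.513 × 100 = 19.44%.
8.31 − 19.44 = -11.13 pp.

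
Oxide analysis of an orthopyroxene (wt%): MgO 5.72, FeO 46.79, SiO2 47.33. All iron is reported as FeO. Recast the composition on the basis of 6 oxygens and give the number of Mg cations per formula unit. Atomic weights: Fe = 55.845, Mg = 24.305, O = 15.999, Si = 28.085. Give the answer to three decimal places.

0.359 Mg apfu

MgO: 5.72/40.304 = 0.14192 mol → 0.14192 mol Mg, 0.14192 mol O.
FeO: 46.79/71.844 = 0.65127 mol → 0.65127 mol Fe, 0.65127 mol O.
SiO2: 47.33/60.083 = 0.78774 mol → 0.78774 mol Si, 1.57548 mol O.
Total oxygen = 2.36867 mol. Normalization factor = 6/2.36867 = 2.53307.
Mg per 6 O = 0.14192 × 2.53307 = 0.359.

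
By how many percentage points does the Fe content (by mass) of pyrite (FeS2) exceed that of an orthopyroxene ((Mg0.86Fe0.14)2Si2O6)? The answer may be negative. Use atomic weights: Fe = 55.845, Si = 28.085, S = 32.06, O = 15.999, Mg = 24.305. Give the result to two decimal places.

39.09 percentage points

Fe in FeS2: molar mass 119.965 g/mol; 1×55.845 = 55.845 g → 46.55 wt%.
Fe in (Mg0.86Fe0.14)2Si2O6: molar mass 209.605 g/mol; 0.28×55.845 = 15.637 g → 7.46 wt%.
Difference = 46.55 − 7.46 = 39.09 percentage points.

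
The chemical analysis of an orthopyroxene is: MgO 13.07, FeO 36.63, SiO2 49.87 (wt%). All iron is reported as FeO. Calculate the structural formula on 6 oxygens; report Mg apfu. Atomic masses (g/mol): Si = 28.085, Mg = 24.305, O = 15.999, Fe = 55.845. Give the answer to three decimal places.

0.780 Mg apfu

MgO: 13.07/40.304 = 0.32429 mol → 0.32429 mol Mg, 0.32429 mol O.
FeO: 36.63/71.844 = 0.50985 mol → 0.50985 mol Fe, 0.50985 mol O.
SiO2: 49.87/60.083 = 0.83002 mol → 0.83002 mol Si, 1.66004 mol O.
Total oxygen = 2.49418 mol. Normalization factor = 6/2.49418 = 2.40560.
Mg per 6 O = 0.32429 × 2.40560 = 0.780.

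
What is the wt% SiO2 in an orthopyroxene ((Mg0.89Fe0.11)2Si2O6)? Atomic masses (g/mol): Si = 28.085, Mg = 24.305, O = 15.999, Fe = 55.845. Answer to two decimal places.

Formula mass = 207.713 g/mol.
2 Si → 2.0000 mol SiO2 per formula unit; M(SiO2) = 60.083, so SiO2 mass = 120.166 g.
120.166/207.713 × 100 = 57.85 wt%.

57.85 wt%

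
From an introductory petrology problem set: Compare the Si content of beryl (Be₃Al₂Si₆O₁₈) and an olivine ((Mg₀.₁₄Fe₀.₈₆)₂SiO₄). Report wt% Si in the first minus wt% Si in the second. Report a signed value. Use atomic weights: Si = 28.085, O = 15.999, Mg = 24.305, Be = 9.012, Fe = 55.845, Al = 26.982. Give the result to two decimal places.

Si in Be₃Al₂Si₆O₁₈: molar mass 537.492 g/mol; 6×28.085 = 168.510 g → 31.35 wt%.
Si in (Mg₀.₁₄Fe₀.₈₆)₂SiO₄: molar mass 194.940 g/mol; 1×28.085 = 28.085 g → 14.41 wt%.
Difference = 31.35 − 14.41 = 16.94 percentage points.

16.94 percentage points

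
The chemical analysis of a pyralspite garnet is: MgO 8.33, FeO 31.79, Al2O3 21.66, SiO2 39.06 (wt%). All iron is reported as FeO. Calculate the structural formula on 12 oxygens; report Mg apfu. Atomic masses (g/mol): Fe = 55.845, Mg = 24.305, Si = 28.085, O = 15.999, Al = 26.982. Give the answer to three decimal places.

8.33 wt% MgO ÷ 40.304 g/mol = 0.20668 mol, giving 0.20668 Mg and 0.20668 O.
31.79 wt% FeO ÷ 71.844 g/mol = 0.44249 mol, giving 0.44249 Fe and 0.44249 O.
21.66 wt% Al2O3 ÷ 101.961 g/mol = 0.21243 mol, giving 0.42486 Al and 0.63729 O.
39.06 wt% SiO2 ÷ 60.083 g/mol = 0.65010 mol, giving 0.65010 Si and 1.30020 O.
Oxygen sums to 2.58666; scaling by 12/2.58666 = 4.63919 puts the formula on 12 O.
Mg: 0.20668 × 4.63919 = 0.959 atoms per formula unit.

0.959 Mg apfu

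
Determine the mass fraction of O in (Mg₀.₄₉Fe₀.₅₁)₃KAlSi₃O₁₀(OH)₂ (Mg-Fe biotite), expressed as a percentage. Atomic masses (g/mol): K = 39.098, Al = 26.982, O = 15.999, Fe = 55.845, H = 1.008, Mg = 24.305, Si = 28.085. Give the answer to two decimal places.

41.24 mass %

Molar mass of (Mg₀.₄₉Fe₀.₅₁)₃KAlSi₃O₁₀(OH)₂: 1.47·24.305 + 1.53·55.845 + 1·39.098 + 1·26.982 + 3·28.085 + 12·15.999 + 2·1.008 = 465.510 g/mol.
Mass of O per formula unit: 12 × 15.999 = 191.988 g.
Weight fraction O = 191.988 / 465.510 = 0.4124.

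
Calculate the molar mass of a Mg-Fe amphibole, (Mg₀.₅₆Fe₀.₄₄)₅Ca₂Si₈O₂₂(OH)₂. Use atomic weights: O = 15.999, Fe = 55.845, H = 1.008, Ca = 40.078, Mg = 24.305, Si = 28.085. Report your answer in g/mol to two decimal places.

M = 2.80·24.305 + 2.20·55.845 + 2·40.078 + 8·28.085 + 24·15.999 + 2·1.008

881.74 g/mol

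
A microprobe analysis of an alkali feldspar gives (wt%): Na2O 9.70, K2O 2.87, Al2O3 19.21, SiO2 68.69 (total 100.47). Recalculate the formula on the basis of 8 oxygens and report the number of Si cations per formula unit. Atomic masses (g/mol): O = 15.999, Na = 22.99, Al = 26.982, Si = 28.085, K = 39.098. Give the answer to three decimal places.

9.70 wt% Na2O ÷ 61.979 g/mol = 0.15650 mol, giving 0.31300 Na and 0.15650 O.
2.87 wt% K2O ÷ 94.195 g/mol = 0.03047 mol, giving 0.06094 K and 0.03047 O.
19.21 wt% Al2O3 ÷ 101.961 g/mol = 0.18841 mol, giving 0.37682 Al and 0.56523 O.
68.69 wt% SiO2 ÷ 60.083 g/mol = 1.14325 mol, giving 1.14325 Si and 2.28650 O.
Oxygen sums to 3.03870; scaling by 8/3.03870 = 2.63270 puts the formula on 8 O.
Si: 1.14325 × 2.63270 = 3.010 atoms per formula unit.

3.010 Si apfu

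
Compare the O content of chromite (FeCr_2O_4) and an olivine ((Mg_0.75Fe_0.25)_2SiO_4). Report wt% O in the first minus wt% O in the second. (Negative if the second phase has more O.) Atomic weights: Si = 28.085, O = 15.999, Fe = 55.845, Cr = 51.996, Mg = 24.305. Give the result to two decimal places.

-12.31 percentage points

First mineral: 63.996 g O in 223.833 g formula = 28.59 wt% O.
Second mineral: 63.996 g O in 156.461 g formula = 40.90 wt% O.
28.59% − 40.90% gives a difference of -12.31 percentage points.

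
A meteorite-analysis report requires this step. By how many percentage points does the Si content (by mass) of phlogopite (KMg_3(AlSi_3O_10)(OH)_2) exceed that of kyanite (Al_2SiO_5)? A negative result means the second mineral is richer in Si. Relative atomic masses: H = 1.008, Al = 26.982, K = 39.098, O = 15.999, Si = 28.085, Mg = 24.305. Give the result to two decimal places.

2.86 percentage points

M(KMg_3(AlSi_3O_10)(OH)_2) = 417.254 g/mol, so wt% Si = 84.255/417.254 × 100 = 20.19%.
M(Al_2SiO_5) = 162.044 g/mol, so wt% Si = 28.085/162.044 × 100 = 17.33%.
20.19 − 17.33 = 2.86 pp.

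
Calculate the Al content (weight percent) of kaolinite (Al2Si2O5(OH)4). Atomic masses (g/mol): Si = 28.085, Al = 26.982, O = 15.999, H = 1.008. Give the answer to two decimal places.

20.90 weight percent

Formula mass = 2·26.982 + 2·28.085 + 9·15.999 + 4·1.008 = 258.157 g/mol, of which 53.964 g is Al.
So Al makes up 53.964/258.157 = 0.2090 of the mass, i.e. 20.90%.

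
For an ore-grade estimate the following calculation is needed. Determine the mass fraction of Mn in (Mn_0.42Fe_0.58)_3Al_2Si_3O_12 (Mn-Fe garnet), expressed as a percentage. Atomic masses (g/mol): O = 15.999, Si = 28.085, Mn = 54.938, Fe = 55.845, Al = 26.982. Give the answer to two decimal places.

13.94 wt%

Molar mass of (Mn_0.42Fe_0.58)_3Al_2Si_3O_12: 1.26×54.938 + 1.74×55.845 + 2×26.982 + 3×28.085 + 12×15.999 = 496.599 g/mol.
Mass of Mn per formula unit: 1.26 × 54.938 = 69.222 g.
Weight fraction Mn = 69.222 / 496.599 = 0.1394.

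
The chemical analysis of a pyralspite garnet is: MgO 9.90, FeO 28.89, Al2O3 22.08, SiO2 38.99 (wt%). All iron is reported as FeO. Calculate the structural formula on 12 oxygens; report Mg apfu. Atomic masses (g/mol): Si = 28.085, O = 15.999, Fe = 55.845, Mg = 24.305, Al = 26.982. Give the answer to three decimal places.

1.136 Mg apfu

9.90 wt% MgO ÷ 40.304 g/mol = 0.24563 mol, giving 0.24563 Mg and 0.24563 O.
28.89 wt% FeO ÷ 71.844 g/mol = 0.40212 mol, giving 0.40212 Fe and 0.40212 O.
22.08 wt% Al2O3 ÷ 101.961 g/mol = 0.21655 mol, giving 0.43310 Al and 0.64965 O.
38.99 wt% SiO2 ÷ 60.083 g/mol = 0.64894 mol, giving 0.64894 Si and 1.29788 O.
Oxygen sums to 2.59528; scaling by 12/2.59528 = 4.62378 puts the formula on 12 O.
Mg: 0.24563 × 4.62378 = 1.136 atoms per formula unit.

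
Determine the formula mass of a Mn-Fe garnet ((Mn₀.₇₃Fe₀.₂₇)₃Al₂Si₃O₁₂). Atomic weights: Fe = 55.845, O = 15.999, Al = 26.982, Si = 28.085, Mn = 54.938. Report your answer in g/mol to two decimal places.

495.76 g/mol

The formula mass is the sum 2.19(54.938) + 0.81(55.845) + 2(26.982) + 3(28.085) + 12(15.999).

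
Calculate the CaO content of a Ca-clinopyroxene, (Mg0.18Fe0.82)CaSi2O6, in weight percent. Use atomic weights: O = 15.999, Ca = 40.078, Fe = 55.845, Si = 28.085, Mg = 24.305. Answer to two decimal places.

23.13 wt%

Formula mass = 242.410 g/mol.
1 Ca → 1.0000 mol CaO per formula unit; M(CaO) = 56.077, so CaO mass = 56.077 g.
56.077/242.410 × 100 = 23.13 wt%.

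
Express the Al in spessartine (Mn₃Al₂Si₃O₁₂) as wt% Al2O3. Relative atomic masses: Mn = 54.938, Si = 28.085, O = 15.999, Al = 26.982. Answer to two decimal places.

20.60 wt%

Molar mass of Mn₃Al₂Si₃O₁₂ = 3*54.938 + 2*26.982 + 3*28.085 + 12*15.999 = 495.021 g/mol.
Each formula unit contains 2 Al, equivalent to 2/2 = 1.0000 mol Al2O3.
M(Al2O3) = 2×26.982 + 3×15.999 = 101.961 g/mol.
Mass of Al2O3 per formula unit = 1.0000 × 101.961 = 101.961 g.
Al2O3 wt% = 101.961 / 495.021 × 100 = 20.60%.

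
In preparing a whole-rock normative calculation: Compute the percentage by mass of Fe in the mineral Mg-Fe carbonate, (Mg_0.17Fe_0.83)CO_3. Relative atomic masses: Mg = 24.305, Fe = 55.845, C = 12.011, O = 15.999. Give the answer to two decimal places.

Formula mass = 0.17*24.305 + 0.83*55.845 + 1*12.011 + 3*15.999 = 110.491 g/mol, of which 46.351 g is Fe.
So Fe makes up 46.351/110.491 = 0.4195 of the mass, i.e. 41.95%.

41.95 wt%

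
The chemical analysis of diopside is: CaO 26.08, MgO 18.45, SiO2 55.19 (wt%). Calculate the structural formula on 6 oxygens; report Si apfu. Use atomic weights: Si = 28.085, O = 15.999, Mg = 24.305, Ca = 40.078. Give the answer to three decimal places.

1.997 Si apfu

CaO: 26.08/56.077 = 0.46507 mol → 0.46507 mol Ca, 0.46507 mol O.
MgO: 18.45/40.304 = 0.45777 mol → 0.45777 mol Mg, 0.45777 mol O.
SiO2: 55.19/60.083 = 0.91856 mol → 0.91856 mol Si, 1.83712 mol O.
Total oxygen = 2.75996 mol. Normalization factor = 6/2.75996 = 2.17394.
Si per 6 O = 0.91856 × 2.17394 = 1.997.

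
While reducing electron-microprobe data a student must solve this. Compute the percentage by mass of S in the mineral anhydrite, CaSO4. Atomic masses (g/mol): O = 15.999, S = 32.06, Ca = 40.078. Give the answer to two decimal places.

Formula mass = 1*40.078 + 1*32.06 + 4*15.999 = 136.134 g/mol, of which 32.060 g is S.
So S makes up 32.060/136.134 = 0.2355 of the mass, i.e. 23.55%.

23.55 wt%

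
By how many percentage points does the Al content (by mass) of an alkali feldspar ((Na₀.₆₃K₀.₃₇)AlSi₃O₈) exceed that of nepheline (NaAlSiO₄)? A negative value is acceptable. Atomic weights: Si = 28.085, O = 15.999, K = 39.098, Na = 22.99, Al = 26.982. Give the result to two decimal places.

M((Na₀.₆₃K₀.₃₇)AlSi₃O₈) = 268.179 g/mol, so wt% Al = 26.982/268.179 × 100 = 10.06%.
M(NaAlSiO₄) = 142.053 g/mol, so wt% Al = 26.982/142.053 × 100 = 18.99%.
10.06 − 18.99 = -8.93 pp.

-8.93 percentage points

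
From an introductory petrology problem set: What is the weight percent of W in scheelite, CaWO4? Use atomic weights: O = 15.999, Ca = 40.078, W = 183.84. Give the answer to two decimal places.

63.85 mass %

Molar mass of CaWO4: 1×40.078 + 1×183.84 + 4×15.999 = 287.914 g/mol.
Mass of W per formula unit: 1 × 183.84 = 183.840 g.
Weight fraction W = 183.840 / 287.914 = 0.6385.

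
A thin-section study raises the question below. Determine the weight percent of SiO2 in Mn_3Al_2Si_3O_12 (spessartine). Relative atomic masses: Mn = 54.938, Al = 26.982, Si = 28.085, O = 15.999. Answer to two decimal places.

Formula mass = 495.021 g/mol.
3 Si → 3.0000 mol SiO2 per formula unit; M(SiO2) = 60.083, so SiO2 mass = 180.249 g.
180.249/495.021 × 100 = 36.41 wt%.

36.41 wt%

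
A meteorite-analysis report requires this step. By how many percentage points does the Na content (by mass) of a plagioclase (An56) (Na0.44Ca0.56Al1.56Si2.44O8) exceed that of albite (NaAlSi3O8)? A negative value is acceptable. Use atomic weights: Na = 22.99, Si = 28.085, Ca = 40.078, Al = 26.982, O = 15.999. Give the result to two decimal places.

M(Na0.44Ca0.56Al1.56Si2.44O8) = 271.171 g/mol, so wt% Na = 10.116/271.171 × 100 = 3.73%.
M(NaAlSi3O8) = 262.219 g/mol, so wt% Na = 22.990/262.219 × 100 = 8.77%.
3.73 − 8.77 = -5.04 pp.

-5.04 percentage points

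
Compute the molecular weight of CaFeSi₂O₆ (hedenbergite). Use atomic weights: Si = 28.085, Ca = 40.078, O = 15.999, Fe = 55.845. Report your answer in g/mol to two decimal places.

The formula mass is the sum 1(40.078) + 1(55.845) + 2(28.085) + 6(15.999).

248.09 g/mol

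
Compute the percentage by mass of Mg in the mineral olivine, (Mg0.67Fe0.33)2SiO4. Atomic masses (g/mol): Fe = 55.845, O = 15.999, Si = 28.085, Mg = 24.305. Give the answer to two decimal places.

M((Mg0.67Fe0.33)2SiO4) = 161.507 g/mol.
Mg contributes 1.34 × 24.305 = 32.569 g per mole.
32.569/161.507 = 0.2017 → 20.17%.

20.17 weight percent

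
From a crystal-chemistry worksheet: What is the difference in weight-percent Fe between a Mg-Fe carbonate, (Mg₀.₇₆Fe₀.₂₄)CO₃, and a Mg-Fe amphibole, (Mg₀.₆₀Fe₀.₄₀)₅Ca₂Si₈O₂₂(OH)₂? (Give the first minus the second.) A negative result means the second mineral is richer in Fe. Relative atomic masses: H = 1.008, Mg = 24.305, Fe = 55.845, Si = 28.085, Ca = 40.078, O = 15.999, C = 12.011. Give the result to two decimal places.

1.83 percentage points

M((Mg₀.₇₆Fe₀.₂₄)CO₃) = 91.883 g/mol, so wt% Fe = 13.403/91.883 × 100 = 14.59%.
M((Mg₀.₆₀Fe₀.₄₀)₅Ca₂Si₈O₂₂(OH)₂) = 875.433 g/mol, so wt% Fe = 111.690/875.433 × 100 = 12.76%.
14.59 − 12.76 = 1.83 pp.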